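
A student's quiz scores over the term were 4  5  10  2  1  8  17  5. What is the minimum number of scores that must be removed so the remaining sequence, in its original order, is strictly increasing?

4

Fewest deletions = n − (longest strictly increasing subsequence).
i:      1  2  3  4  5  6  7  8
a[i]:   4  5 10  2  1  8 17  5
dp:     1  2  3  1  1  3  4  2
max dp = 4, so deletions = 8 − 4 = 4.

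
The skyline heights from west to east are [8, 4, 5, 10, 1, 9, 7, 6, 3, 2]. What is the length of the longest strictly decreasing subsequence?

Let dp[i] be the longest strictly decreasing subsequence ending at i:
i:      1  2  3  4  5  6  7  8  9 10
a[i]:   8  4  5 10  1  9  7  6  3  2
dp:     1  2  2  1  3  2  3  4  5  6
Maximum is 6.

6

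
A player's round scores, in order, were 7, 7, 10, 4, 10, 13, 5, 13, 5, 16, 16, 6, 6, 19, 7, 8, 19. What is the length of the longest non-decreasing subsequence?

10

Track the smallest tail for each achievable length (allowing ties):
7 → extends → [7]
7 → extends → [7, 7]
10 → extends → [7, 7, 10]
4 → replaces 7 → [4, 7, 10]
10 → extends → [4, 7, 10, 10]
13 → extends → [4, 7, 10, 10, 13]
5 → replaces 7 → [4, 5, 10, 10, 13]
13 → extends → [4, 5, 10, 10, 13, 13]
5 → replaces 10 → [4, 5, 5, 10, 13, 13]
16 → extends → [4, 5, 5, 10, 13, 13, 16]
16 → extends → [4, 5, 5, 10, 13, 13, 16, 16]
6 → replaces 10 → [4, 5, 5, 6, 13, 13, 16, 16]
6 → replaces 13 → [4, 5, 5, 6, 6, 13, 16, 16]
19 → extends → [4, 5, 5, 6, 6, 13, 16, 16, 19]
7 → replaces 13 → [4, 5, 5, 6, 6, 7, 16, 16, 19]
8 → replaces 16 → [4, 5, 5, 6, 6, 7, 8, 16, 19]
19 → extends → [4, 5, 5, 6, 6, 7, 8, 16, 19, 19]
Ten tails, so the longest non-decreasing subsequence has length 10 (e.g. 7, 7, 10, 10, 13, 13, 16, 16, 19, 19).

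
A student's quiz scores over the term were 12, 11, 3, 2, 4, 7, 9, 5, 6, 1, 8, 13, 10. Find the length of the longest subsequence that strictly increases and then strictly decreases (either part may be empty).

inc[i] = longest strictly increasing subsequence ending at i; dec[i] = longest strictly decreasing subsequence starting at i:
i:      1  2  3  4  5  6  7  8  9 10 11 12 13
a[i]:  12 11  3  2  4  7  9  5  6  1  8 13 10
inc:    1  1  1  1  2  3  4  3  4  1  5  6  6
dec:    5  4  3  2  2  3  3  2  2  1  1  2  1
Best peak at i=12 (value 13): inc=6, dec=2, length 6+2−1 = 7.

7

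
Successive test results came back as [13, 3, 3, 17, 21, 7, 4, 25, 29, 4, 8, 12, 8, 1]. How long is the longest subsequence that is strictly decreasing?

Let dp[i] be the longest strictly decreasing subsequence ending at i:
i:      1  2  3  4  5  6  7  8  9 10 11 12 13 14
a[i]:  13  3  3 17 21  7  4 25 29  4  8 12  8  1
dp:     1  2  2  1  1  2  3  1  1  3  2  2  3  4
Maximum is 4.

4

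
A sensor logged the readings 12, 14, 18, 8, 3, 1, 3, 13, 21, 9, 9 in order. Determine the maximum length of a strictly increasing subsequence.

4

Track the smallest tail for each achievable length (strict):
12 → extends → [12]
14 → extends → [12, 14]
18 → extends → [12, 14, 18]
8 → replaces 12 → [8, 14, 18]
3 → replaces 8 → [3, 14, 18]
1 → replaces 3 → [1, 14, 18]
3 → replaces 14 → [1, 3, 18]
13 → replaces 18 → [1, 3, 13]
21 → extends → [1, 3, 13, 21]
9 → replaces 13 → [1, 3, 9, 21]
9 → already a tail → [1, 3, 9, 21]
Four tails, so the longest strictly increasing subsequence has length 4 (e.g. 12, 14, 18, 21).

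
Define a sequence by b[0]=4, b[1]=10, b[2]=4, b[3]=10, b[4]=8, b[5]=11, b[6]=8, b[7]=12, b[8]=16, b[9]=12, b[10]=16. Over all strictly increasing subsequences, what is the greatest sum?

53

Let S[i] be the best sum of a strictly increasing subsequence ending at i:
i:      0  1  2  3  4  5  6  7  8  9 10
b[i]:   4 10  4 10  8 11  8 12 16 12 16
S:      4 14  4 14 12 25 12 37 53 37 53
Maximum is 53 (e.g. 4 + 10 + 11 + 12 + 16).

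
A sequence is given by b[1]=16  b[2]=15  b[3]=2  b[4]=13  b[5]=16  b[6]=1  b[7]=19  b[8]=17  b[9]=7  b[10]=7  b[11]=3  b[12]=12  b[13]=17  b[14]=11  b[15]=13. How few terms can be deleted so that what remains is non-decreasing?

Fewest deletions = n − (longest non-decreasing subsequence).
i:      1  2  3  4  5  6  7  8  9 10 11 12 13 14 15
b[i]:  16 15  2 13 16  1 19 17  7  7  3 12 17 11 13
dp:     1  1  1  2  3  1  4  4  2  3  2  4  5  4  5
max dp = 5, so deletions = 15 − 5 = 10.

10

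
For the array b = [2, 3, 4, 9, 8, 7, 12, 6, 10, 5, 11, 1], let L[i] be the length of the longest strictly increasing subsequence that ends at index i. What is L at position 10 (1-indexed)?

4

dp[i] = 1 + max{dp[j] : j<i, b[j]<b[i]} (or 1 if no such j):
i:      1  2  3  4  5  6  7  8  9 10 11 12
b[i]:   2  3  4  9  8  7 12  6 10  5 11  1
dp:     1  2  3  4  4  4  5  4  5  4  6  1
At index 10 the value is 4.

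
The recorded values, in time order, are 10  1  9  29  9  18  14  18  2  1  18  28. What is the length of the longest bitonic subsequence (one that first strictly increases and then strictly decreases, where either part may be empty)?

7

inc[i] = longest strictly increasing subsequence ending at i; dec[i] = longest strictly decreasing subsequence starting at i:
i:      1  2  3  4  5  6  7  8  9 10 11 12
a[i]:  10  1  9 29  9 18 14 18  2  1 18 28
inc:    1  1  2  3  2  3  3  4  2  1  4  5
dec:    4  1  3  5  3  4  3  3  2  1  1  1
Best peak at i=4 (value 29): inc=3, dec=5, length 3+5−1 = 7.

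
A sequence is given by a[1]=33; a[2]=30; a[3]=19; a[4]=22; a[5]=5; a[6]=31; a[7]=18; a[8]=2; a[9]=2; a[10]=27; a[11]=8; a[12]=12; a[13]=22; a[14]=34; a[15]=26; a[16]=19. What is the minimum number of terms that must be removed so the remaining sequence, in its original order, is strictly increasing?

Fewest deletions = n − (longest strictly increasing subsequence).
i:      1  2  3  4  5  6  7  8  9 10 11 12 13 14 15 16
a[i]:  33 30 19 22  5 31 18  2  2 27  8 12 22 34 26 19
dp:     1  1  1  2  1  3  2  1  1  3  2  3  4  5  5  4
max dp = 5, so deletions = 16 − 5 = 11.

11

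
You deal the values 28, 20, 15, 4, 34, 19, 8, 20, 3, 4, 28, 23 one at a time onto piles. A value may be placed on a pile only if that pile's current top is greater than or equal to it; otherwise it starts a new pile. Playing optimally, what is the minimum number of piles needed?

Place each on the leftmost legal pile:
28 → new pile 1 (tops now [28])
20 → pile 1 (tops now [20])
15 → pile 1 (tops now [15])
4 → pile 1 (tops now [4])
34 → new pile 2 (tops now [4, 34])
19 → pile 2 (tops now [4, 19])
8 → pile 2 (tops now [4, 8])
20 → new pile 3 (tops now [4, 8, 20])
3 → pile 1 (tops now [3, 8, 20])
4 → pile 2 (tops now [3, 4, 20])
28 → new pile 4 (tops now [3, 4, 20, 28])
23 → pile 4 (tops now [3, 4, 20, 23])
Four piles.

4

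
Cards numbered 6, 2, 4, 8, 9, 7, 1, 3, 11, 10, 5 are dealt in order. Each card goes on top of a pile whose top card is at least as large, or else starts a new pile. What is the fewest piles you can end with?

The minimum number of non-increasing subsequences covering a sequence equals the length of its longest strictly increasing subsequence.
LIS length is 5 (e.g. 2, 4, 8, 9, 11), so 5 piles are needed.

5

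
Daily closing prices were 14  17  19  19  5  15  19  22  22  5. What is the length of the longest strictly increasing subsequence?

4

Track the smallest tail for each achievable length (strict):
14 → extends → [14]
17 → extends → [14, 17]
19 → extends → [14, 17, 19]
19 → already a tail → [14, 17, 19]
5 → replaces 14 → [5, 17, 19]
15 → replaces 17 → [5, 15, 19]
19 → already a tail → [5, 15, 19]
22 → extends → [5, 15, 19, 22]
22 → already a tail → [5, 15, 19, 22]
5 → already a tail → [5, 15, 19, 22]
Four tails, so the longest strictly increasing subsequence has length 4 (e.g. 14, 17, 19, 22).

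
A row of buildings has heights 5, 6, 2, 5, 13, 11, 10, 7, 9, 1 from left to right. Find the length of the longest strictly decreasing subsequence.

Negate each value so 'decreasing' becomes 'increasing', then run patience tails on the negated sequence:
-5 → extends → [-5]
-6 → replaces -5 → [-6]
-2 → extends → [-6, -2]
-5 → replaces -2 → [-6, -5]
-13 → replaces -6 → [-13, -5]
-11 → replaces -5 → [-13, -11]
-10 → extends → [-13, -11, -10]
-7 → extends → [-13, -11, -10, -7]
-9 → replaces -7 → [-13, -11, -10, -9]
-1 → extends → [-13, -11, -10, -9, -1]
Five tails, so the longest strictly decreasing subsequence of the original has length 5.

5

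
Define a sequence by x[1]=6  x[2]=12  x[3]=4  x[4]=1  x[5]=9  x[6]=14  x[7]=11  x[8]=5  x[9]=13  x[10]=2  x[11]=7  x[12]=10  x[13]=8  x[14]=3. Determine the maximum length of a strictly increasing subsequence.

4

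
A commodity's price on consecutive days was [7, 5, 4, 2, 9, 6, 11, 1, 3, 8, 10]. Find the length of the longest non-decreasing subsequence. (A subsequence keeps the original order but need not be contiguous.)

4

Track the smallest tail for each achievable length (allowing ties):
7 → extends → [7]
5 → replaces 7 → [5]
4 → replaces 5 → [4]
2 → replaces 4 → [2]
9 → extends → [2, 9]
6 → replaces 9 → [2, 6]
11 → extends → [2, 6, 11]
1 → replaces 2 → [1, 6, 11]
3 → replaces 6 → [1, 3, 11]
8 → replaces 11 → [1, 3, 8]
10 → extends → [1, 3, 8, 10]
Four tails, so the longest non-decreasing subsequence has length 4 (e.g. 5, 6, 8, 10).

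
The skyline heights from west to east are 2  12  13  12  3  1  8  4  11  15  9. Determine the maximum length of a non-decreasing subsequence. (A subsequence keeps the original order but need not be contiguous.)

5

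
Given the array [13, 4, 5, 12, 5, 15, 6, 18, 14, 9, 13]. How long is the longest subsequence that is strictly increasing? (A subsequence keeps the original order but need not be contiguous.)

Track the smallest tail for each achievable length (strict):
13 → extends → [13]
4 → replaces 13 → [4]
5 → extends → [4, 5]
12 → extends → [4, 5, 12]
5 → already a tail → [4, 5, 12]
15 → extends → [4, 5, 12, 15]
6 → replaces 12 → [4, 5, 6, 15]
18 → extends → [4, 5, 6, 15, 18]
14 → replaces 15 → [4, 5, 6, 14, 18]
9 → replaces 14 → [4, 5, 6, 9, 18]
13 → replaces 18 → [4, 5, 6, 9, 13]
Five tails, so the longest strictly increasing subsequence has length 5 (e.g. 4, 5, 12, 15, 18).

5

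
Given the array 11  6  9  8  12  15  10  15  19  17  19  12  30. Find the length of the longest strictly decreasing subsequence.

3

Let dp[i] be the longest strictly decreasing subsequence ending at i:
i:      1  2  3  4  5  6  7  8  9 10 11 12 13
a[i]:  11  6  9  8 12 15 10 15 19 17 19 12 30
dp:     1  2  2  3  1  1  2  1  1  2  1  3  1
Maximum is 3.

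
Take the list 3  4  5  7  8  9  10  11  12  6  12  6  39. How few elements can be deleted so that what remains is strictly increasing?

Fewest deletions = n − (longest strictly increasing subsequence).
i:      1  2  3  4  5  6  7  8  9 10 11 12 13
a[i]:   3  4  5  7  8  9 10 11 12  6 12  6 39
dp:     1  2  3  4  5  6  7  8  9  4  9  4 10
max dp = 10, so deletions = 13 − 10 = 3.

3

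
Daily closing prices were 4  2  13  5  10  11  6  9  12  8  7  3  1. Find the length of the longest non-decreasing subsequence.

5

Track the smallest tail for each achievable length (allowing ties):
4 → extends → [4]
2 → replaces 4 → [2]
13 → extends → [2, 13]
5 → replaces 13 → [2, 5]
10 → extends → [2, 5, 10]
11 → extends → [2, 5, 10, 11]
6 → replaces 10 → [2, 5, 6, 11]
9 → replaces 11 → [2, 5, 6, 9]
12 → extends → [2, 5, 6, 9, 12]
8 → replaces 9 → [2, 5, 6, 8, 12]
7 → replaces 8 → [2, 5, 6, 7, 12]
3 → replaces 5 → [2, 3, 6, 7, 12]
1 → replaces 2 → [1, 3, 6, 7, 12]
Five tails, so the longest non-decreasing subsequence has length 5 (e.g. 4, 5, 10, 11, 12).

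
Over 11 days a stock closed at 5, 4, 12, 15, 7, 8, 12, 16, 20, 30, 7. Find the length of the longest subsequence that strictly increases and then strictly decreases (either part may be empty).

8

inc[i] = longest strictly increasing subsequence ending at i; dec[i] = longest strictly decreasing subsequence starting at i:
i:      1  2  3  4  5  6  7  8  9 10 11
a[i]:   5  4 12 15  7  8 12 16 20 30  7
inc:    1  1  2  3  2  3  4  5  6  7  2
dec:    2  1  3  3  1  2  2  2  2  2  1
Best peak at i=10 (value 30): inc=7, dec=2, length 7+2−1 = 8.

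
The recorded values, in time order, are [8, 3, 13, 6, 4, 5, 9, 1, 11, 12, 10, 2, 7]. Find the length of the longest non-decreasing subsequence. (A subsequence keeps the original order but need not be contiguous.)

6

Let dp[i] be the length of the longest such subsequence ending at index i:
i:      1  2  3  4  5  6  7  8  9 10 11 12 13
a[i]:   8  3 13  6  4  5  9  1 11 12 10  2  7
dp:     1  1  2  2  2  3  4  1  5  6  5  2  4
Maximum dp value is 6.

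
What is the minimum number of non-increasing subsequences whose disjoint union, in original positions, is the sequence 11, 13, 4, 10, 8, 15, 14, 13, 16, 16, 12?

4

The minimum number of non-increasing subsequences covering a sequence equals the length of its longest strictly increasing subsequence.
LIS length is 4 (e.g. 11, 13, 15, 16), so 4 piles are needed.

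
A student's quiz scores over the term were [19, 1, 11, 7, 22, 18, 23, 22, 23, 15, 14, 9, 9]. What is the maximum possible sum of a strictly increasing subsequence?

75

Let S[i] be the best sum of a strictly increasing subsequence ending at i:
i:      1  2  3  4  5  6  7  8  9 10 11 12 13
a[i]:  19  1 11  7 22 18 23 22 23 15 14  9  9
S:     19  1 12  8 41 30 64 52 75 27 26 17 17
Maximum is 75 (e.g. 1 + 11 + 18 + 22 + 23).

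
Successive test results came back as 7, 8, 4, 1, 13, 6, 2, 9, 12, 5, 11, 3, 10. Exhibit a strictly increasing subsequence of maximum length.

7, 8, 9, 12

Patience tails give the LIS length; then backtrack through the dp parents:
7 → extends → [7]
8 → extends → [7, 8]
4 → replaces 7 → [4, 8]
1 → replaces 4 → [1, 8]
13 → extends → [1, 8, 13]
6 → replaces 8 → [1, 6, 13]
2 → replaces 6 → [1, 2, 13]
9 → replaces 13 → [1, 2, 9]
12 → extends → [1, 2, 9, 12]
5 → replaces 9 → [1, 2, 5, 12]
11 → replaces 12 → [1, 2, 5, 11]
3 → replaces 5 → [1, 2, 3, 11]
10 → replaces 11 → [1, 2, 3, 10]
Length 4; one witness is 7, 8, 9, 12.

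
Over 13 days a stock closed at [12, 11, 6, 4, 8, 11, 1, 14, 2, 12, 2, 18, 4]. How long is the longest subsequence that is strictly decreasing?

Negate each value so 'decreasing' becomes 'increasing', then run patience tails on the negated sequence:
-12 → extends → [-12]
-11 → extends → [-12, -11]
-6 → extends → [-12, -11, -6]
-4 → extends → [-12, -11, -6, -4]
-8 → replaces -6 → [-12, -11, -8, -4]
-11 → already a tail → [-12, -11, -8, -4]
-1 → extends → [-12, -11, -8, -4, -1]
-14 → replaces -12 → [-14, -11, -8, -4, -1]
-2 → replaces -1 → [-14, -11, -8, -4, -2]
-12 → replaces -11 → [-14, -12, -8, -4, -2]
-2 → already a tail → [-14, -12, -8, -4, -2]
-18 → replaces -14 → [-18, -12, -8, -4, -2]
-4 → already a tail → [-18, -12, -8, -4, -2]
Five tails, so the longest strictly decreasing subsequence of the original has length 5.

5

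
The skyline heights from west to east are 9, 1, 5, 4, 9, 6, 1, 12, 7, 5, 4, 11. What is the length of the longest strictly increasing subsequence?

Track the smallest tail for each achievable length (strict):
9 → extends → [9]
1 → replaces 9 → [1]
5 → extends → [1, 5]
4 → replaces 5 → [1, 4]
9 → extends → [1, 4, 9]
6 → replaces 9 → [1, 4, 6]
1 → already a tail → [1, 4, 6]
12 → extends → [1, 4, 6, 12]
7 → replaces 12 → [1, 4, 6, 7]
5 → replaces 6 → [1, 4, 5, 7]
4 → already a tail → [1, 4, 5, 7]
11 → extends → [1, 4, 5, 7, 11]
Five tails, so the longest strictly increasing subsequence has length 5 (e.g. 1, 5, 6, 7, 11).

5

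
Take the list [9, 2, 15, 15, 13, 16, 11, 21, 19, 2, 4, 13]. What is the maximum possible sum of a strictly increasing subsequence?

61

Let S[i] be the best sum of a strictly increasing subsequence ending at i:
i:      1  2  3  4  5  6  7  8  9 10 11 12
a[i]:   9  2 15 15 13 16 11 21 19  2  4 13
S:      9  2 24 24 22 40 20 61 59  2  6 33
Maximum is 61 (e.g. 9 + 15 + 16 + 21).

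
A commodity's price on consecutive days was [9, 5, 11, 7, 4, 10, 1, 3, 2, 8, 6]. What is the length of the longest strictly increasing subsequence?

Let dp[i] be the length of the longest such subsequence ending at index i:
i:      1  2  3  4  5  6  7  8  9 10 11
a[i]:   9  5 11  7  4 10  1  3  2  8  6
dp:     1  1  2  2  1  3  1  2  2  3  3
Maximum dp value is 3.

3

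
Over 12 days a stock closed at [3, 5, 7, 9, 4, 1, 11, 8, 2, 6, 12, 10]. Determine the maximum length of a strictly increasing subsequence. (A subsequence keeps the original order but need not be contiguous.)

6

Let dp[i] be the length of the longest such subsequence ending at index i:
i:      1  2  3  4  5  6  7  8  9 10 11 12
a[i]:   3  5  7  9  4  1 11  8  2  6 12 10
dp:     1  2  3  4  2  1  5  4  2  3  6  5
Maximum dp value is 6.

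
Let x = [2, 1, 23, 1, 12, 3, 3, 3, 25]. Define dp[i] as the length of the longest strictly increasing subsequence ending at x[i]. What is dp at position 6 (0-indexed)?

dp[i] = 1 + max{dp[j] : j<i, x[j]<x[i]} (or 1 if no such j):
i:      0  1  2  3  4  5  6  7  8
x[i]:   2  1 23  1 12  3  3  3 25
dp:     1  1  2  1  2  2  2  2  3
At index 6 the value is 2.

2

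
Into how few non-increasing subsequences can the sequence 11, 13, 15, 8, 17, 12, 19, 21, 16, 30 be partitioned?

The minimum number of non-increasing subsequences covering a sequence equals the length of its longest strictly increasing subsequence.
LIS length is 7 (e.g. 11, 13, 15, 17, 19, 21, 30), so 7 piles are needed.

7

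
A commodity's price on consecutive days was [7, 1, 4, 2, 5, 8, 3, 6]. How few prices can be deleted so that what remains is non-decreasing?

4

Fewest deletions = n − (longest non-decreasing subsequence).
i:     1 2 3 4 5 6 7 8
a[i]:  7 1 4 2 5 8 3 6
dp:    1 1 2 2 3 4 3 4
max dp = 4, so deletions = 8 − 4 = 4.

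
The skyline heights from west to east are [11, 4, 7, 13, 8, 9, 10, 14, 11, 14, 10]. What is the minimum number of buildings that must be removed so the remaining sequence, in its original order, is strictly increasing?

4

Fewest deletions = n − (longest strictly increasing subsequence).
Patience tails:
11 → extends → [11]
4 → replaces 11 → [4]
7 → extends → [4, 7]
13 → extends → [4, 7, 13]
8 → replaces 13 → [4, 7, 8]
9 → extends → [4, 7, 8, 9]
10 → extends → [4, 7, 8, 9, 10]
14 → extends → [4, 7, 8, 9, 10, 14]
11 → replaces 14 → [4, 7, 8, 9, 10, 11]
14 → extends → [4, 7, 8, 9, 10, 11, 14]
10 → already a tail → [4, 7, 8, 9, 10, 11, 14]
Longest strictly increasing subsequence has length 7, so deletions = 11 − 7 = 4.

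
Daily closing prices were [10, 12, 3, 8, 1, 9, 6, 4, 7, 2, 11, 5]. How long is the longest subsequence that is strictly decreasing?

Let dp[i] be the longest strictly decreasing subsequence ending at i:
i:      1  2  3  4  5  6  7  8  9 10 11 12
a[i]:  10 12  3  8  1  9  6  4  7  2 11  5
dp:     1  1  2  2  3  2  3  4  3  5  2  4
Maximum is 5.

5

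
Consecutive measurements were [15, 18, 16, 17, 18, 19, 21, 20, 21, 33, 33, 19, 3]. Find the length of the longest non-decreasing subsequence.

Track the smallest tail for each achievable length (allowing ties):
15 → extends → [15]
18 → extends → [15, 18]
16 → replaces 18 → [15, 16]
17 → extends → [15, 16, 17]
18 → extends → [15, 16, 17, 18]
19 → extends → [15, 16, 17, 18, 19]
21 → extends → [15, 16, 17, 18, 19, 21]
20 → replaces 21 → [15, 16, 17, 18, 19, 20]
21 → extends → [15, 16, 17, 18, 19, 20, 21]
33 → extends → [15, 16, 17, 18, 19, 20, 21, 33]
33 → extends → [15, 16, 17, 18, 19, 20, 21, 33, 33]
19 → replaces 20 → [15, 16, 17, 18, 19, 19, 21, 33, 33]
3 → replaces 15 → [3, 16, 17, 18, 19, 19, 21, 33, 33]
Nine tails, so the longest non-decreasing subsequence has length 9 (e.g. 15, 16, 17, 18, 19, 21, 21, 33, 33).

9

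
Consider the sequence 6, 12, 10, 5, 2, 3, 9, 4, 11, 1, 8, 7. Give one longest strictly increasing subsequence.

Patience tails give the LIS length; then backtrack through the dp parents:
6 → extends → [6]
12 → extends → [6, 12]
10 → replaces 12 → [6, 10]
5 → replaces 6 → [5, 10]
2 → replaces 5 → [2, 10]
3 → replaces 10 → [2, 3]
9 → extends → [2, 3, 9]
4 → replaces 9 → [2, 3, 4]
11 → extends → [2, 3, 4, 11]
1 → replaces 2 → [1, 3, 4, 11]
8 → replaces 11 → [1, 3, 4, 8]
7 → replaces 8 → [1, 3, 4, 7]
Length 4; one witness is 2, 3, 9, 11.

2, 3, 9, 11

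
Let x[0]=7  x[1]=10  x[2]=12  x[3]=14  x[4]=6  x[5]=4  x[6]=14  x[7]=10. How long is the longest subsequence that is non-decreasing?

5

Track the smallest tail for each achievable length (allowing ties):
7 → extends → [7]
10 → extends → [7, 10]
12 → extends → [7, 10, 12]
14 → extends → [7, 10, 12, 14]
6 → replaces 7 → [6, 10, 12, 14]
4 → replaces 6 → [4, 10, 12, 14]
14 → extends → [4, 10, 12, 14, 14]
10 → replaces 12 → [4, 10, 10, 14, 14]
Five tails, so the longest non-decreasing subsequence has length 5 (e.g. 7, 10, 12, 14, 14).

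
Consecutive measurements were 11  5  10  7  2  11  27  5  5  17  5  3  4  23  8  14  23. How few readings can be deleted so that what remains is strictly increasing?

11

Fewest deletions = n − (longest strictly increasing subsequence).
Patience tails:
11 → extends → [11]
5 → replaces 11 → [5]
10 → extends → [5, 10]
7 → replaces 10 → [5, 7]
2 → replaces 5 → [2, 7]
11 → extends → [2, 7, 11]
27 → extends → [2, 7, 11, 27]
5 → replaces 7 → [2, 5, 11, 27]
5 → already a tail → [2, 5, 11, 27]
17 → replaces 27 → [2, 5, 11, 17]
5 → already a tail → [2, 5, 11, 17]
3 → replaces 5 → [2, 3, 11, 17]
4 → replaces 11 → [2, 3, 4, 17]
23 → extends → [2, 3, 4, 17, 23]
8 → replaces 17 → [2, 3, 4, 8, 23]
14 → replaces 23 → [2, 3, 4, 8, 14]
23 → extends → [2, 3, 4, 8, 14, 23]
Longest strictly increasing subsequence has length 6, so deletions = 17 − 6 = 11.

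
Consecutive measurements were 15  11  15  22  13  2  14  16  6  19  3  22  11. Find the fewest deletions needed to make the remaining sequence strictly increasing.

7

Fewest deletions = n − (longest strictly increasing subsequence).
Patience tails:
15 → extends → [15]
11 → replaces 15 → [11]
15 → extends → [11, 15]
22 → extends → [11, 15, 22]
13 → replaces 15 → [11, 13, 22]
2 → replaces 11 → [2, 13, 22]
14 → replaces 22 → [2, 13, 14]
16 → extends → [2, 13, 14, 16]
6 → replaces 13 → [2, 6, 14, 16]
19 → extends → [2, 6, 14, 16, 19]
3 → replaces 6 → [2, 3, 14, 16, 19]
22 → extends → [2, 3, 14, 16, 19, 22]
11 → replaces 14 → [2, 3, 11, 16, 19, 22]
Longest strictly increasing subsequence has length 6, so deletions = 13 − 6 = 7.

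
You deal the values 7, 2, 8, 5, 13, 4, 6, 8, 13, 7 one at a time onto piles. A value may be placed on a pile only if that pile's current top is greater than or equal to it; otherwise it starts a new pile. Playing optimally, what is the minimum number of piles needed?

Place each on the leftmost legal pile:
7 → new pile 1 (tops now [7])
2 → pile 1 (tops now [2])
8 → new pile 2 (tops now [2, 8])
5 → pile 2 (tops now [2, 5])
13 → new pile 3 (tops now [2, 5, 13])
4 → pile 2 (tops now [2, 4, 13])
6 → pile 3 (tops now [2, 4, 6])
8 → new pile 4 (tops now [2, 4, 6, 8])
13 → new pile 5 (tops now [2, 4, 6, 8, 13])
7 → pile 4 (tops now [2, 4, 6, 7, 13])
Five piles.

5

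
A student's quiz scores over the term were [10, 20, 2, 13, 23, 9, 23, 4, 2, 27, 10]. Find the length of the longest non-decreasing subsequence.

Track the smallest tail for each achievable length (allowing ties):
10 → extends → [10]
20 → extends → [10, 20]
2 → replaces 10 → [2, 20]
13 → replaces 20 → [2, 13]
23 → extends → [2, 13, 23]
9 → replaces 13 → [2, 9, 23]
23 → extends → [2, 9, 23, 23]
4 → replaces 9 → [2, 4, 23, 23]
2 → replaces 4 → [2, 2, 23, 23]
27 → extends → [2, 2, 23, 23, 27]
10 → replaces 23 → [2, 2, 10, 23, 27]
Five tails, so the longest non-decreasing subsequence has length 5 (e.g. 10, 20, 23, 23, 27).

5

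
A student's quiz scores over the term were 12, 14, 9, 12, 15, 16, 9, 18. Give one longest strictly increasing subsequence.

Patience tails give the LIS length; then backtrack through the dp parents:
12 → extends → [12]
14 → extends → [12, 14]
9 → replaces 12 → [9, 14]
12 → replaces 14 → [9, 12]
15 → extends → [9, 12, 15]
16 → extends → [9, 12, 15, 16]
9 → already a tail → [9, 12, 15, 16]
18 → extends → [9, 12, 15, 16, 18]
Length 5; one witness is 12, 14, 15, 16, 18.

12, 14, 15, 16, 18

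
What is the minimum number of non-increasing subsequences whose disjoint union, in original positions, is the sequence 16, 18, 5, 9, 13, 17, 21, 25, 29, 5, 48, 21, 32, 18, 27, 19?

8

Place each on the leftmost legal pile:
16 → new pile 1 (tops now [16])
18 → new pile 2 (tops now [16, 18])
5 → pile 1 (tops now [5, 18])
9 → pile 2 (tops now [5, 9])
13 → new pile 3 (tops now [5, 9, 13])
17 → new pile 4 (tops now [5, 9, 13, 17])
21 → new pile 5 (tops now [5, 9, 13, 17, 21])
25 → new pile 6 (tops now [5, 9, 13, 17, 21, 25])
29 → new pile 7 (tops now [5, 9, 13, 17, 21, 25, 29])
5 → pile 1 (tops now [5, 9, 13, 17, 21, 25, 29])
48 → new pile 8 (tops now [5, 9, 13, 17, 21, 25, 29, 48])
21 → pile 5 (tops now [5, 9, 13, 17, 21, 25, 29, 48])
32 → pile 8 (tops now [5, 9, 13, 17, 21, 25, 29, 32])
18 → pile 5 (tops now [5, 9, 13, 17, 18, 25, 29, 32])
27 → pile 7 (tops now [5, 9, 13, 17, 18, 25, 27, 32])
19 → pile 6 (tops now [5, 9, 13, 17, 18, 19, 27, 32])
Eight piles.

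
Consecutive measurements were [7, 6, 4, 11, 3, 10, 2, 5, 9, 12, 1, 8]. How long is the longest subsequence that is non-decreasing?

4

Track the smallest tail for each achievable length (allowing ties):
7 → extends → [7]
6 → replaces 7 → [6]
4 → replaces 6 → [4]
11 → extends → [4, 11]
3 → replaces 4 → [3, 11]
10 → replaces 11 → [3, 10]
2 → replaces 3 → [2, 10]
5 → replaces 10 → [2, 5]
9 → extends → [2, 5, 9]
12 → extends → [2, 5, 9, 12]
1 → replaces 2 → [1, 5, 9, 12]
8 → replaces 9 → [1, 5, 8, 12]
Four tails, so the longest non-decreasing subsequence has length 4 (e.g. 4, 5, 9, 12).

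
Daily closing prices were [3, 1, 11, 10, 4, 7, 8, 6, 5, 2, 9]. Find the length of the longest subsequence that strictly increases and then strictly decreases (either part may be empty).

7

inc[i] = longest strictly increasing subsequence ending at i; dec[i] = longest strictly decreasing subsequence starting at i:
i:      1  2  3  4  5  6  7  8  9 10 11
a[i]:   3  1 11 10  4  7  8  6  5  2  9
inc:    1  1  2  2  2  3  4  3  3  2  5
dec:    2  1  6  5  2  4  4  3  2  1  1
Best peak at i=3 (value 11): inc=2, dec=6, length 2+6−1 = 7.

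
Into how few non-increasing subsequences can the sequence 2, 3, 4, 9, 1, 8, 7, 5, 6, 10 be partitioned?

6

Place each on the leftmost legal pile:
2 → new pile 1 (tops now [2])
3 → new pile 2 (tops now [2, 3])
4 → new pile 3 (tops now [2, 3, 4])
9 → new pile 4 (tops now [2, 3, 4, 9])
1 → pile 1 (tops now [1, 3, 4, 9])
8 → pile 4 (tops now [1, 3, 4, 8])
7 → pile 4 (tops now [1, 3, 4, 7])
5 → pile 4 (tops now [1, 3, 4, 5])
6 → new pile 5 (tops now [1, 3, 4, 5, 6])
10 → new pile 6 (tops now [1, 3, 4, 5, 6, 10])
Six piles.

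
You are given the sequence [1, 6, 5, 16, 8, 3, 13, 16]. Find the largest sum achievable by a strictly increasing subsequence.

44

Let S[i] be the best sum of a strictly increasing subsequence ending at i:
i:      1  2  3  4  5  6  7  8
a[i]:   1  6  5 16  8  3 13 16
S:      1  7  6 23 15  4 28 44
Maximum is 44 (e.g. 1 + 6 + 8 + 13 + 16).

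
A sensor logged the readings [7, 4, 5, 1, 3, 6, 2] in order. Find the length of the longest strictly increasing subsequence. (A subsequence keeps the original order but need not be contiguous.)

3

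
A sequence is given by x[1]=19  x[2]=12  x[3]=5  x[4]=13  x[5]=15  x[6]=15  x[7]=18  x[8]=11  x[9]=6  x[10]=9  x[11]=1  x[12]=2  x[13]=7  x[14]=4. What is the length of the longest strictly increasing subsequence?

Track the smallest tail for each achievable length (strict):
19 → extends → [19]
12 → replaces 19 → [12]
5 → replaces 12 → [5]
13 → extends → [5, 13]
15 → extends → [5, 13, 15]
15 → already a tail → [5, 13, 15]
18 → extends → [5, 13, 15, 18]
11 → replaces 13 → [5, 11, 15, 18]
6 → replaces 11 → [5, 6, 15, 18]
9 → replaces 15 → [5, 6, 9, 18]
1 → replaces 5 → [1, 6, 9, 18]
2 → replaces 6 → [1, 2, 9, 18]
7 → replaces 9 → [1, 2, 7, 18]
4 → replaces 7 → [1, 2, 4, 18]
Four tails, so the longest strictly increasing subsequence has length 4 (e.g. 12, 13, 15, 18).

4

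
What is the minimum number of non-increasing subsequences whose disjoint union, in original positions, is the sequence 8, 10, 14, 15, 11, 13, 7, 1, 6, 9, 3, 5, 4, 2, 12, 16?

5

Place each on the leftmost legal pile:
8 → new pile 1 (tops now [8])
10 → new pile 2 (tops now [8, 10])
14 → new pile 3 (tops now [8, 10, 14])
15 → new pile 4 (tops now [8, 10, 14, 15])
11 → pile 3 (tops now [8, 10, 11, 15])
13 → pile 4 (tops now [8, 10, 11, 13])
7 → pile 1 (tops now [7, 10, 11, 13])
1 → pile 1 (tops now [1, 10, 11, 13])
6 → pile 2 (tops now [1, 6, 11, 13])
9 → pile 3 (tops now [1, 6, 9, 13])
3 → pile 2 (tops now [1, 3, 9, 13])
5 → pile 3 (tops now [1, 3, 5, 13])
4 → pile 3 (tops now [1, 3, 4, 13])
2 → pile 2 (tops now [1, 2, 4, 13])
12 → pile 4 (tops now [1, 2, 4, 12])
16 → new pile 5 (tops now [1, 2, 4, 12, 16])
Five piles.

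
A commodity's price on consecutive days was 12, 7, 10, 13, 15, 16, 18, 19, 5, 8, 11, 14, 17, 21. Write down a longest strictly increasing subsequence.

Patience tails give the LIS length; then backtrack through the dp parents:
12 → extends → [12]
7 → replaces 12 → [7]
10 → extends → [7, 10]
13 → extends → [7, 10, 13]
15 → extends → [7, 10, 13, 15]
16 → extends → [7, 10, 13, 15, 16]
18 → extends → [7, 10, 13, 15, 16, 18]
19 → extends → [7, 10, 13, 15, 16, 18, 19]
5 → replaces 7 → [5, 10, 13, 15, 16, 18, 19]
8 → replaces 10 → [5, 8, 13, 15, 16, 18, 19]
11 → replaces 13 → [5, 8, 11, 15, 16, 18, 19]
14 → replaces 15 → [5, 8, 11, 14, 16, 18, 19]
17 → replaces 18 → [5, 8, 11, 14, 16, 17, 19]
21 → extends → [5, 8, 11, 14, 16, 17, 19, 21]
Length 8; one witness is 7, 10, 13, 15, 16, 18, 19, 21.

7, 10, 13, 15, 16, 18, 19, 21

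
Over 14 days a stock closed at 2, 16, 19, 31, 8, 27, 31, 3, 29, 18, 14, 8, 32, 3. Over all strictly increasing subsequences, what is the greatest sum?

127

Let S[i] be the best sum of a strictly increasing subsequence ending at i:
i:       1   2   3   4   5   6   7   8   9  10  11  12  13  14
a[i]:    2  16  19  31   8  27  31   3  29  18  14   8  32   3
S:       2  18  37  68  10  64  95   5  93  36  24  13 127   5
Maximum is 127 (e.g. 2 + 16 + 19 + 27 + 31 + 32).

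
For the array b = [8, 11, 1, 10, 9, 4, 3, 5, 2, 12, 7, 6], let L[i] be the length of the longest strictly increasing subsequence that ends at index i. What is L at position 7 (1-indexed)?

2

dp[i] = 1 + max{dp[j] : j<i, b[j]<b[i]} (or 1 if no such j):
i:      1  2  3  4  5  6  7  8  9 10 11 12
b[i]:   8 11  1 10  9  4  3  5  2 12  7  6
dp:     1  2  1  2  2  2  2  3  2  4  4  4
At index 7 the value is 2.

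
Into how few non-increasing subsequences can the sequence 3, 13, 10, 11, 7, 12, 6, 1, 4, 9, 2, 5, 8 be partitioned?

4

The minimum number of non-increasing subsequences covering a sequence equals the length of its longest strictly increasing subsequence.
LIS length is 4 (e.g. 3, 10, 11, 12), so 4 piles are needed.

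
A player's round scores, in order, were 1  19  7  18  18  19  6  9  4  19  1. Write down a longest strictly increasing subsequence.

Patience tails give the LIS length; then backtrack through the dp parents:
1 → extends → [1]
19 → extends → [1, 19]
7 → replaces 19 → [1, 7]
18 → extends → [1, 7, 18]
18 → already a tail → [1, 7, 18]
19 → extends → [1, 7, 18, 19]
6 → replaces 7 → [1, 6, 18, 19]
9 → replaces 18 → [1, 6, 9, 19]
4 → replaces 6 → [1, 4, 9, 19]
19 → already a tail → [1, 4, 9, 19]
1 → already a tail → [1, 4, 9, 19]
Length 4; one witness is 1, 7, 18, 19.

1, 7, 18, 19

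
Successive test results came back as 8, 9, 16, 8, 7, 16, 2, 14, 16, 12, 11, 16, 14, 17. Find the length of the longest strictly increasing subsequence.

Track the smallest tail for each achievable length (strict):
8 → extends → [8]
9 → extends → [8, 9]
16 → extends → [8, 9, 16]
8 → already a tail → [8, 9, 16]
7 → replaces 8 → [7, 9, 16]
16 → already a tail → [7, 9, 16]
2 → replaces 7 → [2, 9, 16]
14 → replaces 16 → [2, 9, 14]
16 → extends → [2, 9, 14, 16]
12 → replaces 14 → [2, 9, 12, 16]
11 → replaces 12 → [2, 9, 11, 16]
16 → already a tail → [2, 9, 11, 16]
14 → replaces 16 → [2, 9, 11, 14]
17 → extends → [2, 9, 11, 14, 17]
Five tails, so the longest strictly increasing subsequence has length 5 (e.g. 8, 9, 14, 16, 17).

5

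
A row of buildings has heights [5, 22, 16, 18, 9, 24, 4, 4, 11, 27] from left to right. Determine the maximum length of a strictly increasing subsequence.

Track the smallest tail for each achievable length (strict):
5 → extends → [5]
22 → extends → [5, 22]
16 → replaces 22 → [5, 16]
18 → extends → [5, 16, 18]
9 → replaces 16 → [5, 9, 18]
24 → extends → [5, 9, 18, 24]
4 → replaces 5 → [4, 9, 18, 24]
4 → already a tail → [4, 9, 18, 24]
11 → replaces 18 → [4, 9, 11, 24]
27 → extends → [4, 9, 11, 24, 27]
Five tails, so the longest strictly increasing subsequence has length 5 (e.g. 5, 16, 18, 24, 27).

5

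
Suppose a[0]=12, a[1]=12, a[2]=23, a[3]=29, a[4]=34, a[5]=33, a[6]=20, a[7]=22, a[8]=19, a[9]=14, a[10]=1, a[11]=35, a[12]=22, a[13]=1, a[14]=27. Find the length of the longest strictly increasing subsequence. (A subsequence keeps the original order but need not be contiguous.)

Let dp[i] be the length of the longest such subsequence ending at index i:
i:      0  1  2  3  4  5  6  7  8  9 10 11 12 13 14
a[i]:  12 12 23 29 34 33 20 22 19 14  1 35 22  1 27
dp:     1  1  2  3  4  4  2  3  2  2  1  5  3  1  4
Maximum dp value is 5.

5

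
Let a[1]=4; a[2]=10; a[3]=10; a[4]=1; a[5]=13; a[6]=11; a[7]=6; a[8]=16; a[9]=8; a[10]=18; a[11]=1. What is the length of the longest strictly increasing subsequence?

5

Track the smallest tail for each achievable length (strict):
4 → extends → [4]
10 → extends → [4, 10]
10 → already a tail → [4, 10]
1 → replaces 4 → [1, 10]
13 → extends → [1, 10, 13]
11 → replaces 13 → [1, 10, 11]
6 → replaces 10 → [1, 6, 11]
16 → extends → [1, 6, 11, 16]
8 → replaces 11 → [1, 6, 8, 16]
18 → extends → [1, 6, 8, 16, 18]
1 → already a tail → [1, 6, 8, 16, 18]
Five tails, so the longest strictly increasing subsequence has length 5 (e.g. 4, 10, 13, 16, 18).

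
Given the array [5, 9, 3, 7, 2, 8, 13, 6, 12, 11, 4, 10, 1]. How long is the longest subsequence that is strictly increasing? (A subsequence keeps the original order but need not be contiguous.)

4

Track the smallest tail for each achievable length (strict):
5 → extends → [5]
9 → extends → [5, 9]
3 → replaces 5 → [3, 9]
7 → replaces 9 → [3, 7]
2 → replaces 3 → [2, 7]
8 → extends → [2, 7, 8]
13 → extends → [2, 7, 8, 13]
6 → replaces 7 → [2, 6, 8, 13]
12 → replaces 13 → [2, 6, 8, 12]
11 → replaces 12 → [2, 6, 8, 11]
4 → replaces 6 → [2, 4, 8, 11]
10 → replaces 11 → [2, 4, 8, 10]
1 → replaces 2 → [1, 4, 8, 10]
Four tails, so the longest strictly increasing subsequence has length 4 (e.g. 5, 7, 8, 13).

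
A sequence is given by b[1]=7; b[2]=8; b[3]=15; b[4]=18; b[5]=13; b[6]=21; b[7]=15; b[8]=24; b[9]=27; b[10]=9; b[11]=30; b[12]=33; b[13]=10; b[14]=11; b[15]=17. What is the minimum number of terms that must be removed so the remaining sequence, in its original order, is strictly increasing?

6

Fewest deletions = n − (longest strictly increasing subsequence).
Patience tails:
7 → extends → [7]
8 → extends → [7, 8]
15 → extends → [7, 8, 15]
18 → extends → [7, 8, 15, 18]
13 → replaces 15 → [7, 8, 13, 18]
21 → extends → [7, 8, 13, 18, 21]
15 → replaces 18 → [7, 8, 13, 15, 21]
24 → extends → [7, 8, 13, 15, 21, 24]
27 → extends → [7, 8, 13, 15, 21, 24, 27]
9 → replaces 13 → [7, 8, 9, 15, 21, 24, 27]
30 → extends → [7, 8, 9, 15, 21, 24, 27, 30]
33 → extends → [7, 8, 9, 15, 21, 24, 27, 30, 33]
10 → replaces 15 → [7, 8, 9, 10, 21, 24, 27, 30, 33]
11 → replaces 21 → [7, 8, 9, 10, 11, 24, 27, 30, 33]
17 → replaces 24 → [7, 8, 9, 10, 11, 17, 27, 30, 33]
Longest strictly increasing subsequence has length 9, so deletions = 15 − 9 = 6.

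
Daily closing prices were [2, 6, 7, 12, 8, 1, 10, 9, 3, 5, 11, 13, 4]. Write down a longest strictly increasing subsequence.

Patience tails give the LIS length; then backtrack through the dp parents:
2 → extends → [2]
6 → extends → [2, 6]
7 → extends → [2, 6, 7]
12 → extends → [2, 6, 7, 12]
8 → replaces 12 → [2, 6, 7, 8]
1 → replaces 2 → [1, 6, 7, 8]
10 → extends → [1, 6, 7, 8, 10]
9 → replaces 10 → [1, 6, 7, 8, 9]
3 → replaces 6 → [1, 3, 7, 8, 9]
5 → replaces 7 → [1, 3, 5, 8, 9]
11 → extends → [1, 3, 5, 8, 9, 11]
13 → extends → [1, 3, 5, 8, 9, 11, 13]
4 → replaces 5 → [1, 3, 4, 8, 9, 11, 13]
Length 7; one witness is 2, 6, 7, 8, 10, 11, 13.

2, 6, 7, 8, 10, 11, 13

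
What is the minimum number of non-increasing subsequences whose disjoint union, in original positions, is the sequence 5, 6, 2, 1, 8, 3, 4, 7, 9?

5

Place each on the leftmost legal pile:
5 → new pile 1 (tops now [5])
6 → new pile 2 (tops now [5, 6])
2 → pile 1 (tops now [2, 6])
1 → pile 1 (tops now [1, 6])
8 → new pile 3 (tops now [1, 6, 8])
3 → pile 2 (tops now [1, 3, 8])
4 → pile 3 (tops now [1, 3, 4])
7 → new pile 4 (tops now [1, 3, 4, 7])
9 → new pile 5 (tops now [1, 3, 4, 7, 9])
Five piles.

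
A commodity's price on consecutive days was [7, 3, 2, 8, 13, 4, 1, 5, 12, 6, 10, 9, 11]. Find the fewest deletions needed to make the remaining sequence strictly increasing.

7

Fewest deletions = n − (longest strictly increasing subsequence).
i:      1  2  3  4  5  6  7  8  9 10 11 12 13
a[i]:   7  3  2  8 13  4  1  5 12  6 10  9 11
dp:     1  1  1  2  3  2  1  3  4  4  5  5  6
max dp = 6, so deletions = 13 − 6 = 7.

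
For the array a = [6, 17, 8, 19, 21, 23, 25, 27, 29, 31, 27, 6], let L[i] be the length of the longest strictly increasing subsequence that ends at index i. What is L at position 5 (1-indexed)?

dp[i] = 1 + max{dp[j] : j<i, a[j]<a[i]} (or 1 if no such j):
i:      1  2  3  4  5  6  7  8  9 10 11 12
a[i]:   6 17  8 19 21 23 25 27 29 31 27  6
dp:     1  2  2  3  4  5  6  7  8  9  7  1
At index 5 the value is 4.

4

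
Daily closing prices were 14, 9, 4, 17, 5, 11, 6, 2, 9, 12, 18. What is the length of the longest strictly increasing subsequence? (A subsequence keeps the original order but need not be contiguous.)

6

Track the smallest tail for each achievable length (strict):
14 → extends → [14]
9 → replaces 14 → [9]
4 → replaces 9 → [4]
17 → extends → [4, 17]
5 → replaces 17 → [4, 5]
11 → extends → [4, 5, 11]
6 → replaces 11 → [4, 5, 6]
2 → replaces 4 → [2, 5, 6]
9 → extends → [2, 5, 6, 9]
12 → extends → [2, 5, 6, 9, 12]
18 → extends → [2, 5, 6, 9, 12, 18]
Six tails, so the longest strictly increasing subsequence has length 6 (e.g. 4, 5, 6, 9, 12, 18).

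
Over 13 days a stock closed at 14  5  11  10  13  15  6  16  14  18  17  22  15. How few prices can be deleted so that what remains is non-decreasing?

Fewest deletions = n − (longest non-decreasing subsequence).
Patience tails:
14 → extends → [14]
5 → replaces 14 → [5]
11 → extends → [5, 11]
10 → replaces 11 → [5, 10]
13 → extends → [5, 10, 13]
15 → extends → [5, 10, 13, 15]
6 → replaces 10 → [5, 6, 13, 15]
16 → extends → [5, 6, 13, 15, 16]
14 → replaces 15 → [5, 6, 13, 14, 16]
18 → extends → [5, 6, 13, 14, 16, 18]
17 → replaces 18 → [5, 6, 13, 14, 16, 17]
22 → extends → [5, 6, 13, 14, 16, 17, 22]
15 → replaces 16 → [5, 6, 13, 14, 15, 17, 22]
Longest non-decreasing subsequence has length 7, so deletions = 13 − 7 = 6.

6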